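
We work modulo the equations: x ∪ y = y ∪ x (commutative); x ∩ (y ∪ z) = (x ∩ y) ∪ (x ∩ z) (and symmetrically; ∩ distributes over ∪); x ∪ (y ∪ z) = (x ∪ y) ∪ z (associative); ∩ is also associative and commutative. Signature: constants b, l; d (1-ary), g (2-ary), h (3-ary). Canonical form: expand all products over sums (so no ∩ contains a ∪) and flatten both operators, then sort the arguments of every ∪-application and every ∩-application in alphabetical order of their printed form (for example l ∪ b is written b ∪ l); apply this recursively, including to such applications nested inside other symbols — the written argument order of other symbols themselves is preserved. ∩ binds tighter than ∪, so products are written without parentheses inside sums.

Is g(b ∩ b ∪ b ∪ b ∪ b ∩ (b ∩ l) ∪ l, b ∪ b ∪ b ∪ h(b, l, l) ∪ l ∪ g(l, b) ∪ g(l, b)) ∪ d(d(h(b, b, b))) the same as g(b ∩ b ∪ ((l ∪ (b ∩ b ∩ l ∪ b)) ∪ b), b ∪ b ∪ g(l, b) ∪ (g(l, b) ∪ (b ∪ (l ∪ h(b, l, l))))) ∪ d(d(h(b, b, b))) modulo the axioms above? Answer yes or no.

Left:  g(b ∩ b ∪ b ∪ b ∪ b ∩ (b ∩ l) ∪ l, b ∪ b ∪ b ∪ h(b, l, l) ∪ l ∪ g(l, b) ∪ g(l, b)) ∪ d(d(h(b, b, b)))
  Un-nest:  g(b ∪ b ∪ b ∩ b ∪ b ∩ b ∩ l ∪ l, b ∪ b ∪ b ∪ g(l, b) ∪ g(l, b) ∪ h(b, l, l) ∪ l) ∪ d(d(h(b, b, b)))
  Sort arguments:  d(d(h(b, b, b))) ∪ g(b ∪ b ∪ b ∩ b ∪ b ∩ b ∩ l ∪ l, b ∪ b ∪ b ∪ g(l, b) ∪ g(l, b) ∪ h(b, l, l) ∪ l)
Right:  g(b ∩ b ∪ ((l ∪ (b ∩ b ∩ l ∪ b)) ∪ b), b ∪ b ∪ g(l, b) ∪ (g(l, b) ∪ (b ∪ (l ∪ h(b, l, l))))) ∪ d(d(h(b, b, b)))
  Un-nest:  g(b ∪ b ∪ b ∩ b ∪ b ∩ b ∩ l ∪ l, b ∪ b ∪ b ∪ g(l, b) ∪ g(l, b) ∪ h(b, l, l) ∪ l) ∪ d(d(h(b, b, b)))
  Sort arguments:  d(d(h(b, b, b))) ∪ g(b ∪ b ∪ b ∩ b ∪ b ∩ b ∩ l ∪ l, b ∪ b ∪ b ∪ g(l, b) ∪ g(l, b) ∪ h(b, l, l) ∪ l)

Answer: yes — both canonical forms are d(d(h(b, b, b))) ∪ g(b ∪ b ∪ b ∩ b ∪ b ∩ b ∩ l ∪ l, b ∪ b ∪ b ∪ g(l, b) ∪ g(l, b) ∪ h(b, l, l) ∪ l)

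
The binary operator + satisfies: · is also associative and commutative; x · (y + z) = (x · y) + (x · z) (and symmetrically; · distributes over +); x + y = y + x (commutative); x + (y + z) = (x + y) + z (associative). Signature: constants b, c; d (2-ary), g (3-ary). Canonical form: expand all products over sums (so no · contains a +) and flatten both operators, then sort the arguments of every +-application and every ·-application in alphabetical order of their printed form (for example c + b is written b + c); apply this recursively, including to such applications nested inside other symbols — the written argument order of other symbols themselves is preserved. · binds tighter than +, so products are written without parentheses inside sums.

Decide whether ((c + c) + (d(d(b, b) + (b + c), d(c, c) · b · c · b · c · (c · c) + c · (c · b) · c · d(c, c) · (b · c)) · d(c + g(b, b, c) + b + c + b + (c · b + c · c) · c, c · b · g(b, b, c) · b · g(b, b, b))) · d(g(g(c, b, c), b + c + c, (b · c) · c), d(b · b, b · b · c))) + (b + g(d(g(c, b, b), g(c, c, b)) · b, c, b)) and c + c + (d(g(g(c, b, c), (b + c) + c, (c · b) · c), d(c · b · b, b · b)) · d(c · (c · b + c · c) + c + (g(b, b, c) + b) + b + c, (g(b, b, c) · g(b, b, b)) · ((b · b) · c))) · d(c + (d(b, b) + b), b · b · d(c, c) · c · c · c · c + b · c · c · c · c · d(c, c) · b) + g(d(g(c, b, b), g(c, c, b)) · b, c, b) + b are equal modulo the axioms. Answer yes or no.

Answer: no — b + c + c + d(b + b + b · c · c + c + c + c · c · c + g(b, b, c), b · b · c · g(b, b, b) · g(b, b, c)) · d(b + c + d(b, b), b · b · c · c · c · c · d(c, c) + b · b · c · c · c · c · d(c, c)) · d(g(g(c, b, c), b + c + c, b · c · c), d(b · b, b · b · c)) + g(b · d(g(c, b, b), g(c, c, b)), c, b) vs b + c + c + d(b + b + b · c · c + c + c + c · c · c + g(b, b, c), b · b · c · g(b, b, b) · g(b, b, c)) · d(b + c + d(b, b), b · b · c · c · c · c · d(c, c) + b · b · c · c · c · c · d(c, c)) · d(g(g(c, b, c), b + c + c, b · c · c), d(b · b · c, b · b)) + g(b · d(g(c, b, b), g(c, c, b)), c, b)

Derivation:
Left:  ((c + c) + (d(d(b, b) + (b + c), d(c, c) · b · c · b · c · (c · c) + c · (c · b) · c · d(c, c) · (b · c)) · d(c + g(b, b, c) + b + c + b + (c · b + c · c) · c, c · b · g(b, b, c) · b · g(b, b, b))) · d(g(g(c, b, c), b + c + c, (b · c) · c), d(b · b, b · b · c))) + (b + g(d(g(c, b, b), g(c, c, b)) · b, c, b))
  Expand products over sums:  c + c + d(b + b + b · c · c + c + c + c · c · c + g(b, b, c), b · b · c · g(b, b, b) · g(b, b, c)) · d(b + c + d(b, b), b · b · c · c · c · c · d(c, c) + b · b · c · c · c · c · d(c, c)) · d(g(g(c, b, c), b + c + c, b · c · c), d(b · b, b · b · c)) + b + g(b · d(g(c, b, b), g(c, c, b)), c, b)
  Order the arguments:  b + c + c + d(b + b + b · c · c + c + c + c · c · c + g(b, b, c), b · b · c · g(b, b, b) · g(b, b, c)) · d(b + c + d(b, b), b · b · c · c · c · c · d(c, c) + b · b · c · c · c · c · d(c, c)) · d(g(g(c, b, c), b + c + c, b · c · c), d(b · b, b · b · c)) + g(b · d(g(c, b, b), g(c, c, b)), c, b)
Right:  c + c + (d(g(g(c, b, c), (b + c) + c, (c · b) · c), d(c · b · b, b · b)) · d(c · (c · b + c · c) + c + (g(b, b, c) + b) + b + c, (g(b, b, c) · g(b, b, b)) · ((b · b) · c))) · d(c + (d(b, b) + b), b · b · d(c, c) · c · c · c · c + b · c · c · c · c · d(c, c) · b) + g(d(g(c, b, b), g(c, c, b)) · b, c, b) + b
  Expand:  c + c + d(b + b + b · c · c + c + c + c · c · c + g(b, b, c), b · b · c · g(b, b, b) · g(b, b, c)) · d(b + c + d(b, b), b · b · c · c · c · c · d(c, c) + b · b · c · c · c · c · d(c, c)) · d(g(g(c, b, c), b + c + c, b · c · c), d(b · b · c, b · b)) + g(b · d(g(c, b, b), g(c, c, b)), c, b) + b
  Sort:  b + c + c + d(b + b + b · c · c + c + c + c · c · c + g(b, b, c), b · b · c · g(b, b, b) · g(b, b, c)) · d(b + c + d(b, b), b · b · c · c · c · c · d(c, c) + b · b · c · c · c · c · d(c, c)) · d(g(g(c, b, c), b + c + c, b · c · c), d(b · b · c, b · b)) + g(b · d(g(c, b, b), g(c, c, b)), c, b)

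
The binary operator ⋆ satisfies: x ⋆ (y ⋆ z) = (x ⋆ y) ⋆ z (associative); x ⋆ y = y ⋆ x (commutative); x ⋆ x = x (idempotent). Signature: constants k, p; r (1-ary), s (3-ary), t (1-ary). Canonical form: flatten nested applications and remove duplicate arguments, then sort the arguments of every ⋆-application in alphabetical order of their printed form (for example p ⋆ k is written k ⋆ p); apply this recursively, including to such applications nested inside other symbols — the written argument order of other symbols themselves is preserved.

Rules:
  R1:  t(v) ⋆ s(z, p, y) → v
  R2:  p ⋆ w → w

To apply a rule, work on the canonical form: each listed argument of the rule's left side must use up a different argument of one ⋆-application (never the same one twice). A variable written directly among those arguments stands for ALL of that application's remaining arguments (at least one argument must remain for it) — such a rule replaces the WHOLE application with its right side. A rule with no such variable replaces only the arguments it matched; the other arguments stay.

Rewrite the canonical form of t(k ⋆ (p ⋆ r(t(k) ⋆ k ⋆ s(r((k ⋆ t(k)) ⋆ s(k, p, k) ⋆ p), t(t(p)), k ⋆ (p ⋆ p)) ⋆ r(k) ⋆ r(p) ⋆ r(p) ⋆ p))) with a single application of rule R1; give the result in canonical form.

Canonical form:  t(k ⋆ p ⋆ r(k ⋆ p ⋆ r(k) ⋆ r(p) ⋆ s(r(k ⋆ p ⋆ s(k, p, k) ⋆ t(k)), t(t(p)), k ⋆ p) ⋆ t(k)))
Match R1:  consume s(k, p, k), t(k);  v := k, y := k, z := k
Giving:  t(k ⋆ p ⋆ r(k ⋆ p ⋆ r(k) ⋆ r(p) ⋆ s(r(k ⋆ p), t(t(p)), k ⋆ p) ⋆ t(k)))

Answer: t(k ⋆ p ⋆ r(k ⋆ p ⋆ r(k) ⋆ r(p) ⋆ s(r(k ⋆ p), t(t(p)), k ⋆ p) ⋆ t(k)))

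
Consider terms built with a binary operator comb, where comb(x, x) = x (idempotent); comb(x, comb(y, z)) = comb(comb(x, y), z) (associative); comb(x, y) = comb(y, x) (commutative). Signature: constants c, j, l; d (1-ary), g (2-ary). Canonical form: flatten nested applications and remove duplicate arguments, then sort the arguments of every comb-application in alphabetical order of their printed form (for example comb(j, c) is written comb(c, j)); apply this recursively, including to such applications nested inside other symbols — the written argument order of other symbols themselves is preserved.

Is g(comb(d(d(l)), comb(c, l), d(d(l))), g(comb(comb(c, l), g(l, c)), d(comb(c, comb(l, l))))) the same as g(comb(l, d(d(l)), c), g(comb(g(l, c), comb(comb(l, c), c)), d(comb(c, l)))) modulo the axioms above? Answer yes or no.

Left:  g(comb(d(d(l)), comb(c, l), d(d(l))), g(comb(comb(c, l), g(l, c)), d(comb(c, comb(l, l)))))
  Focus inside:  comb(d(d(l)), comb(c, l), d(d(l)))
  Flatten:  comb(d(d(l)), c, l, d(d(l)))
  Deduplicate:  drop duplicate d(d(l))
  Order the arguments:  comb(c, d(d(l)), l)
  Reassemble:  g(comb(c, d(d(l)), l), g(comb(c, g(l, c), l), d(comb(c, l))))
Right:  g(comb(l, d(d(l)), c), g(comb(g(l, c), comb(comb(l, c), c)), d(comb(c, l))))
  Focus inside:  comb(g(l, c), comb(comb(l, c), c))
  Un-nest:  comb(g(l, c), l, c, c)
  Deduplicate:  drop duplicate c
  Sort:  comb(c, g(l, c), l)
  Put back:  g(comb(c, d(d(l)), l), g(comb(c, g(l, c), l), d(comb(c, l))))

Answer: yes — both canonical forms are g(comb(c, d(d(l)), l), g(comb(c, g(l, c), l), d(comb(c, l))))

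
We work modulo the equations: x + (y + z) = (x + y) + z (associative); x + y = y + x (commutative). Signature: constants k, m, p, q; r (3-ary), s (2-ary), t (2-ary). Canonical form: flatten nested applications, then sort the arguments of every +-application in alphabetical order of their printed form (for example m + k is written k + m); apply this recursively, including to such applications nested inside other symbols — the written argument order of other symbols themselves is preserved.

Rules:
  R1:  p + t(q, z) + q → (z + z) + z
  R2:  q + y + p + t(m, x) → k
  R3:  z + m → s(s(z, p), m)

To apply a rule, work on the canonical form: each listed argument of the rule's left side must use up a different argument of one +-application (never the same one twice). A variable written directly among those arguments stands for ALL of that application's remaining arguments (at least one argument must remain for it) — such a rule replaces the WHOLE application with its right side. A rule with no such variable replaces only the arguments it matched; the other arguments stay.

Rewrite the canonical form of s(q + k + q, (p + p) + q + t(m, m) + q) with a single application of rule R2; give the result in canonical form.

Canonical form:  s(k + q + q, p + p + q + q + t(m, m))
R2 matches:  uses p, q, t(m, m);  x := m, y := p + q
The variable takes the whole remainder — replace the entire application.
Giving:  s(k + q + q, k)

Answer: s(k + q + q, k)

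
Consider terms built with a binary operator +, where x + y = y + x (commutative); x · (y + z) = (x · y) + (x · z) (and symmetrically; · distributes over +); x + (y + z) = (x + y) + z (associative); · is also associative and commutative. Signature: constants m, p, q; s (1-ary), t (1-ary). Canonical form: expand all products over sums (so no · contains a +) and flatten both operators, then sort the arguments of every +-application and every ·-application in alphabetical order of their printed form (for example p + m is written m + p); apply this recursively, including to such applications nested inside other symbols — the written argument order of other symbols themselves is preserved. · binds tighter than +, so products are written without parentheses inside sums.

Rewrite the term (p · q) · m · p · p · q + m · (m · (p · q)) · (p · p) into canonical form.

Answer: m · m · p · p · p · q + m · p · p · p · q · q

Derivation:
Flatten:  m · p · p · p · q · q + m · m · p · p · p · q
Sort arguments:  m · m · p · p · p · q + m · p · p · p · q · q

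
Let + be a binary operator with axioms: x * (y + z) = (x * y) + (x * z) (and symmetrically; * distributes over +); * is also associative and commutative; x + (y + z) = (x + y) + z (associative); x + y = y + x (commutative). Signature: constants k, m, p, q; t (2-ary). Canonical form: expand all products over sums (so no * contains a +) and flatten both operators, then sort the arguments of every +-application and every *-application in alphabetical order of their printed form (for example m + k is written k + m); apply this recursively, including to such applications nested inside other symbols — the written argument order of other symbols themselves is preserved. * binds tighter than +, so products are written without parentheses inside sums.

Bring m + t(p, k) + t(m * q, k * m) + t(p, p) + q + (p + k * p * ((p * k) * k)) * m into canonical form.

Answer: k * k * k * m * p * p + m + m * p + q + t(m * q, k * m) + t(p, k) + t(p, p)

Derivation:
Expand products over sums:  m + t(p, k) + t(m * q, k * m) + t(p, p) + q + m * p + k * k * k * m * p * p
Sort:  k * k * k * m * p * p + m + m * p + q + t(m * q, k * m) + t(p, k) + t(p, p)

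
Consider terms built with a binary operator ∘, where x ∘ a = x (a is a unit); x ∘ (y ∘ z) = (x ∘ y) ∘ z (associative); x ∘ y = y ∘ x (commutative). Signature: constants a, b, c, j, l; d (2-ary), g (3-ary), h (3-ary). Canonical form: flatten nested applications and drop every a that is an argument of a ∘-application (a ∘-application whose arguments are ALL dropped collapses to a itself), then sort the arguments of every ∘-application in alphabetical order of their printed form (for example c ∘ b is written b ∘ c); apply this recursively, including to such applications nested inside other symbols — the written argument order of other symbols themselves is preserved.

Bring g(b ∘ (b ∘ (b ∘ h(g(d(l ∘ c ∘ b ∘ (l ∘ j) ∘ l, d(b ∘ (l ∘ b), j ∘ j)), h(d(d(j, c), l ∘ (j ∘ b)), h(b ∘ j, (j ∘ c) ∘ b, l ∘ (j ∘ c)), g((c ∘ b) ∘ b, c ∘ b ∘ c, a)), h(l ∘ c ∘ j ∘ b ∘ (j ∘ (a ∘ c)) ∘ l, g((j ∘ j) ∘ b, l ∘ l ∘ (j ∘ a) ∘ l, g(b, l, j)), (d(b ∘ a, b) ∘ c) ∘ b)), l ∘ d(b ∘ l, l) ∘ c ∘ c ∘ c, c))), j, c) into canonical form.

Descend into:  b ∘ (b ∘ (b ∘ h(g(d(l ∘ c ∘ b ∘ (l ∘ j) ∘ l, d(b ∘ (l ∘ b), j ∘ j)), h(d(d(j, c), l ∘ (j ∘ b)), h(b ∘ j, (j ∘ c) ∘ b, l ∘ (j ∘ c)), g((c ∘ b) ∘ b, c ∘ b ∘ c, a)), h(l ∘ c ∘ j ∘ b ∘ (j ∘ (a ∘ c)) ∘ l, g((j ∘ j) ∘ b, l ∘ l ∘ (j ∘ a) ∘ l, g(b, l, j)), (d(b ∘ a, b) ∘ c) ∘ b)), l ∘ d(b ∘ l, l) ∘ c ∘ c ∘ c, c)))
Merge nested applications:  b ∘ b ∘ b ∘ h(g(d(l ∘ c ∘ b ∘ (l ∘ j) ∘ l, d(b ∘ (l ∘ b), j ∘ j)), h(d(d(j, c), l ∘ (j ∘ b)), h(b ∘ j, (j ∘ c) ∘ b, l ∘ (j ∘ c)), g((c ∘ b) ∘ b, c ∘ b ∘ c, a)), h(l ∘ c ∘ j ∘ b ∘ (j ∘ (a ∘ c)) ∘ l, g((j ∘ j) ∘ b, l ∘ l ∘ (j ∘ a) ∘ l, g(b, l, j)), (d(b ∘ a, b) ∘ c) ∘ b)), l ∘ d(b ∘ l, l) ∘ c ∘ c ∘ c, c)
Inside:  h(g(d(l ∘ c ∘ b ∘ (l ∘ j) ∘ l, d(b ∘ (l ∘ b), j ∘ j)), h(d(d(j, c), l ∘ (j ∘ b)), h(b ∘ j, (j ∘ c) ∘ b, l ∘ (j ∘ c)), g((c ∘ b) ∘ b, c ∘ b ∘ c, a)), h(l ∘ c ∘ j ∘ b ∘ (j ∘ (a ∘ c)) ∘ l, g((j ∘ j) ∘ b, l ∘ l ∘ (j ∘ a) ∘ l, g(b, l, j)), (d(b ∘ a, b) ∘ c) ∘ b)), l ∘ d(b ∘ l, l) ∘ c ∘ c ∘ c, c)  →  h(g(d(b ∘ c ∘ j ∘ l ∘ l ∘ l, d(b ∘ b ∘ l, j ∘ j)), h(d(d(j, c), b ∘ j ∘ l), h(b ∘ j, b ∘ c ∘ j, c ∘ j ∘ l), g(b ∘ b ∘ c, b ∘ c ∘ c, a)), h(b ∘ c ∘ c ∘ j ∘ j ∘ l ∘ l, g(b ∘ j ∘ j, j ∘ l ∘ l ∘ l, g(b, l, j)), b ∘ c ∘ d(b, b))), c ∘ c ∘ c ∘ d(b ∘ l, l) ∘ l, c)
Order the arguments:  b ∘ b ∘ b ∘ h(g(d(b ∘ c ∘ j ∘ l ∘ l ∘ l, d(b ∘ b ∘ l, j ∘ j)), h(d(d(j, c), b ∘ j ∘ l), h(b ∘ j, b ∘ c ∘ j, c ∘ j ∘ l), g(b ∘ b ∘ c, b ∘ c ∘ c, a)), h(b ∘ c ∘ c ∘ j ∘ j ∘ l ∘ l, g(b ∘ j ∘ j, j ∘ l ∘ l ∘ l, g(b, l, j)), b ∘ c ∘ d(b, b))), c ∘ c ∘ c ∘ d(b ∘ l, l) ∘ l, c)
Reassemble:  g(b ∘ b ∘ b ∘ h(g(d(b ∘ c ∘ j ∘ l ∘ l ∘ l, d(b ∘ b ∘ l, j ∘ j)), h(d(d(j, c), b ∘ j ∘ l), h(b ∘ j, b ∘ c ∘ j, c ∘ j ∘ l), g(b ∘ b ∘ c, b ∘ c ∘ c, a)), h(b ∘ c ∘ c ∘ j ∘ j ∘ l ∘ l, g(b ∘ j ∘ j, j ∘ l ∘ l ∘ l, g(b, l, j)), b ∘ c ∘ d(b, b))), c ∘ c ∘ c ∘ d(b ∘ l, l) ∘ l, c), j, c)

Answer: g(b ∘ b ∘ b ∘ h(g(d(b ∘ c ∘ j ∘ l ∘ l ∘ l, d(b ∘ b ∘ l, j ∘ j)), h(d(d(j, c), b ∘ j ∘ l), h(b ∘ j, b ∘ c ∘ j, c ∘ j ∘ l), g(b ∘ b ∘ c, b ∘ c ∘ c, a)), h(b ∘ c ∘ c ∘ j ∘ j ∘ l ∘ l, g(b ∘ j ∘ j, j ∘ l ∘ l ∘ l, g(b, l, j)), b ∘ c ∘ d(b, b))), c ∘ c ∘ c ∘ d(b ∘ l, l) ∘ l, c), j, c)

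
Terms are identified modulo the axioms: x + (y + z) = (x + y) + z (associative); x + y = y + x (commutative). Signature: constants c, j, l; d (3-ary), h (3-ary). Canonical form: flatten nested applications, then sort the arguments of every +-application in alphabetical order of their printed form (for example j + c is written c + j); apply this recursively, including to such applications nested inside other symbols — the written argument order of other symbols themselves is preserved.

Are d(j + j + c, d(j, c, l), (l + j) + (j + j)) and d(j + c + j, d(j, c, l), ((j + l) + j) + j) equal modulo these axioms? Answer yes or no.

Left:  d(j + j + c, d(j, c, l), (l + j) + (j + j))
  Focus inside:  (l + j) + (j + j)
  Merge nested applications:  l + j + j + j
  Order the arguments:  j + j + j + l
  Reassemble:  d(c + j + j, d(j, c, l), j + j + j + l)
Right:  d(j + c + j, d(j, c, l), ((j + l) + j) + j)
  Work inside:  ((j + l) + j) + j
  Merge nested applications:  j + l + j + j
  Sort:  j + j + j + l
  Rebuild:  d(c + j + j, d(j, c, l), j + j + j + l)

Answer: yes — both canonical forms are d(c + j + j, d(j, c, l), j + j + j + l)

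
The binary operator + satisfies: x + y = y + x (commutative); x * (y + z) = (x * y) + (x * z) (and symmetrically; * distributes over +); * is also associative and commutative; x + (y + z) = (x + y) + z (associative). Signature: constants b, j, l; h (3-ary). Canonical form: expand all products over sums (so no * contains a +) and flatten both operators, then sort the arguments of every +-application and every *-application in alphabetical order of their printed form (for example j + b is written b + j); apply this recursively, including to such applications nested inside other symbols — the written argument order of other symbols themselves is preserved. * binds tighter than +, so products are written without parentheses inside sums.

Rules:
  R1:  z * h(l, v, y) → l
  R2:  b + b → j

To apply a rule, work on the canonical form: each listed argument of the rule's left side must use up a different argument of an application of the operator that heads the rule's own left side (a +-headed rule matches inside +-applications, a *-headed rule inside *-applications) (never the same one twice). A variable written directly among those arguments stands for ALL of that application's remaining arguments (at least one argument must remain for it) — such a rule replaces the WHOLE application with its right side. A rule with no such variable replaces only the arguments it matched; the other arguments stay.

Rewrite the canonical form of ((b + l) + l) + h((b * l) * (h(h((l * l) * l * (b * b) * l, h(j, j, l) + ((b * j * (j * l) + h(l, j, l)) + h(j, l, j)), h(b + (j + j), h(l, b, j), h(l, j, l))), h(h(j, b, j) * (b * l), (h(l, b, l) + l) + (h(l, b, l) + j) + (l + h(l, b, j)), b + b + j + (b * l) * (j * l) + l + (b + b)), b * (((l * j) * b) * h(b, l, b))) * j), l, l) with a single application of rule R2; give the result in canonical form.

Canonical form:  b + h(b * h(h(b * b * l * l * l * l, b * j * j * l + h(j, j, l) + h(j, l, j) + h(l, j, l), h(b + j + j, h(l, b, j), h(l, j, l))), h(b * h(j, b, j) * l, h(l, b, j) + h(l, b, l) + h(l, b, l) + j + l + l, b + b + b + b + b * j * l * l + j + l), b * b * h(b, l, b) * j * l) * j * l, l, l) + l + l
Apply R2:  consuming b, b
New term:  b + h(b * h(h(b * b * l * l * l * l, b * j * j * l + h(j, j, l) + h(j, l, j) + h(l, j, l), h(b + j + j, h(l, b, j), h(l, j, l))), h(b * h(j, b, j) * l, h(l, b, j) + h(l, b, l) + h(l, b, l) + j + l + l, b + b + b * j * l * l + j + j + l), b * b * h(b, l, b) * j * l) * j * l, l, l) + l + l

Answer: b + h(b * h(h(b * b * l * l * l * l, b * j * j * l + h(j, j, l) + h(j, l, j) + h(l, j, l), h(b + j + j, h(l, b, j), h(l, j, l))), h(b * h(j, b, j) * l, h(l, b, j) + h(l, b, l) + h(l, b, l) + j + l + l, b + b + b * j * l * l + j + j + l), b * b * h(b, l, b) * j * l) * j * l, l, l) + l + l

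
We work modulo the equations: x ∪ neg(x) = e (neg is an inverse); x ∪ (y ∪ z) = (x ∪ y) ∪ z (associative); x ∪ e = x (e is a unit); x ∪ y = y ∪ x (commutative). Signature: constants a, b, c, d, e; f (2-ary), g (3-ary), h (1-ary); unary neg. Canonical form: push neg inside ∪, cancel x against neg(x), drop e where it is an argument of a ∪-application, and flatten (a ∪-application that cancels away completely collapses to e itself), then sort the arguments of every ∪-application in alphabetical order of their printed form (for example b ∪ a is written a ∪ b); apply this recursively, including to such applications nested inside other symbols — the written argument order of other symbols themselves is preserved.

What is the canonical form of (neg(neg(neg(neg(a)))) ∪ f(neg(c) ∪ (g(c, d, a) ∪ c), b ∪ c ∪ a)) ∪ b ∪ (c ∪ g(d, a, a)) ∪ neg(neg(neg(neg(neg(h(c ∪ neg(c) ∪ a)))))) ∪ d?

Push neg inside:  distribute neg over ∪ and collapse double neg
Collect:  a ∪ f(g(c, d, a), a ∪ b ∪ c) ∪ b ∪ c ∪ g(d, a, a) ∪ neg(h(a)) ∪ d
Sort:  a ∪ b ∪ c ∪ d ∪ f(g(c, d, a), a ∪ b ∪ c) ∪ g(d, a, a) ∪ neg(h(a))

Answer: a ∪ b ∪ c ∪ d ∪ f(g(c, d, a), a ∪ b ∪ c) ∪ g(d, a, a) ∪ neg(h(a))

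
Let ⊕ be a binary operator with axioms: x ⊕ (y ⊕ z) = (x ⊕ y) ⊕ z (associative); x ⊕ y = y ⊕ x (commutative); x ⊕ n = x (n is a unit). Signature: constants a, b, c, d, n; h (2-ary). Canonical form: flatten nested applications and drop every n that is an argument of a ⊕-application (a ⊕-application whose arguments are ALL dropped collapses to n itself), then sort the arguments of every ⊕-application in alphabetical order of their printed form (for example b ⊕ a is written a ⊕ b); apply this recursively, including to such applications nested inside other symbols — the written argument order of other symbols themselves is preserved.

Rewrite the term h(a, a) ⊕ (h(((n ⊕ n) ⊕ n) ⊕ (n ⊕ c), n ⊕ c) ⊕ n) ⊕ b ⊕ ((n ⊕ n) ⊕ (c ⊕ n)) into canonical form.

Merge nested applications:  h(a, a) ⊕ h(((n ⊕ n) ⊕ n) ⊕ (n ⊕ c), n ⊕ c) ⊕ n ⊕ b ⊕ n ⊕ n ⊕ c ⊕ n
Canonicalize subterm:  h(((n ⊕ n) ⊕ n) ⊕ (n ⊕ c), n ⊕ c)  →  h(c, c)
Unit:  drop n (×4)
Order the arguments:  b ⊕ c ⊕ h(a, a) ⊕ h(c, c)

Answer: b ⊕ c ⊕ h(a, a) ⊕ h(c, c)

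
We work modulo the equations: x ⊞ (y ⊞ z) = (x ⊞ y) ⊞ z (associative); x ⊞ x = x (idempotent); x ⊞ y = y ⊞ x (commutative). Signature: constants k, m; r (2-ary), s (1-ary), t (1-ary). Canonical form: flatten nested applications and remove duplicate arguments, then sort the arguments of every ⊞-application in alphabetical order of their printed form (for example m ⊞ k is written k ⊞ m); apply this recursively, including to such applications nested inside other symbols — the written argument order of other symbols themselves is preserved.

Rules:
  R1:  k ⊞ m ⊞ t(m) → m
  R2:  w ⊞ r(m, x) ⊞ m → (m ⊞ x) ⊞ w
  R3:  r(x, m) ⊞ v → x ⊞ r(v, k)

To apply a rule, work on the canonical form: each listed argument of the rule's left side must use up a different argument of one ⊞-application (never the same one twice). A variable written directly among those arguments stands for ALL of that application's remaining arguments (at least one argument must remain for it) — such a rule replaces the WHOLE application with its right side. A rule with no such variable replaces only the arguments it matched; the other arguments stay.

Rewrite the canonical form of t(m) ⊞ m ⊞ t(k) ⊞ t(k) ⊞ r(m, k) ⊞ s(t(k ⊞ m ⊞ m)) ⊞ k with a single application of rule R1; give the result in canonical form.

Canonical form:  k ⊞ m ⊞ r(m, k) ⊞ s(t(k ⊞ m)) ⊞ t(k) ⊞ t(m)
R1 matches:  uses k, m, t(m)
New term:  m ⊞ r(m, k) ⊞ s(t(k ⊞ m)) ⊞ t(k)

Answer: m ⊞ r(m, k) ⊞ s(t(k ⊞ m)) ⊞ t(k)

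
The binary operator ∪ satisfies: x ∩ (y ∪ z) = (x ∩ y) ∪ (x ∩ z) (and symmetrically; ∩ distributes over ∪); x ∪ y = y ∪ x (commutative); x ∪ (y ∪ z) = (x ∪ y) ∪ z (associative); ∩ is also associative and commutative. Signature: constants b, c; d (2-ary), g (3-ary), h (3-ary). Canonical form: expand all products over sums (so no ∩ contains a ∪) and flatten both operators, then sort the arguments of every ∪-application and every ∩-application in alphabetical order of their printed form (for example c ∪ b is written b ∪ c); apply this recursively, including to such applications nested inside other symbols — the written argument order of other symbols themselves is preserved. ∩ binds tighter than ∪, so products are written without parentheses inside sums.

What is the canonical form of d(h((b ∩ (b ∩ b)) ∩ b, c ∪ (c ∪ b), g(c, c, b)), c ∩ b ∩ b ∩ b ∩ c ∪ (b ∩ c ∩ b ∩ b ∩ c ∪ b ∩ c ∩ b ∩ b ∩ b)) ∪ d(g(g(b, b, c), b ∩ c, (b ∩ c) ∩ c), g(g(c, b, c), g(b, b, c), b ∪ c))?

Answer: d(g(g(b, b, c), b ∩ c, b ∩ c ∩ c), g(g(c, b, c), g(b, b, c), b ∪ c)) ∪ d(h(b ∩ b ∩ b ∩ b, b ∪ c ∪ c, g(c, c, b)), b ∩ b ∩ b ∩ b ∩ c ∪ b ∩ b ∩ b ∩ c ∩ c ∪ b ∩ b ∩ b ∩ c ∩ c)

Derivation:
Merge nested applications:  d(h(b ∩ b ∩ b ∩ b, b ∪ c ∪ c, g(c, c, b)), b ∩ b ∩ b ∩ b ∩ c ∪ b ∩ b ∩ b ∩ c ∩ c ∪ b ∩ b ∩ b ∩ c ∩ c) ∪ d(g(g(b, b, c), b ∩ c, b ∩ c ∩ c), g(g(c, b, c), g(b, b, c), b ∪ c))
Sort arguments:  d(g(g(b, b, c), b ∩ c, b ∩ c ∩ c), g(g(c, b, c), g(b, b, c), b ∪ c)) ∪ d(h(b ∩ b ∩ b ∩ b, b ∪ c ∪ c, g(c, c, b)), b ∩ b ∩ b ∩ b ∩ c ∪ b ∩ b ∩ b ∩ c ∩ c ∪ b ∩ b ∩ b ∩ c ∩ c)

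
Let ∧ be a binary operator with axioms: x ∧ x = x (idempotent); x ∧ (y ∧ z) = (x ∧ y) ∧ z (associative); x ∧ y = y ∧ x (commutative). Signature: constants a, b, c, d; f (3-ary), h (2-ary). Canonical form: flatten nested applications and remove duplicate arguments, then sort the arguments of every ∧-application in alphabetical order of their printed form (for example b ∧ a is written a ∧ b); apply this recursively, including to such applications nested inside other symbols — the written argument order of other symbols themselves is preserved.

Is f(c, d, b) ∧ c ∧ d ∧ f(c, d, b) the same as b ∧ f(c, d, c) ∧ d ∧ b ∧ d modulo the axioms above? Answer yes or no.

Answer: no — c ∧ d ∧ f(c, d, b) vs b ∧ d ∧ f(c, d, c)

Derivation:
Left:  f(c, d, b) ∧ c ∧ d ∧ f(c, d, b)
  Drop duplicates:  drop duplicate f(c, d, b)
  Order the arguments:  c ∧ d ∧ f(c, d, b)
Right:  b ∧ f(c, d, c) ∧ d ∧ b ∧ d
  Deduplicate:  drop duplicate b, d
  Order the arguments:  b ∧ d ∧ f(c, d, c)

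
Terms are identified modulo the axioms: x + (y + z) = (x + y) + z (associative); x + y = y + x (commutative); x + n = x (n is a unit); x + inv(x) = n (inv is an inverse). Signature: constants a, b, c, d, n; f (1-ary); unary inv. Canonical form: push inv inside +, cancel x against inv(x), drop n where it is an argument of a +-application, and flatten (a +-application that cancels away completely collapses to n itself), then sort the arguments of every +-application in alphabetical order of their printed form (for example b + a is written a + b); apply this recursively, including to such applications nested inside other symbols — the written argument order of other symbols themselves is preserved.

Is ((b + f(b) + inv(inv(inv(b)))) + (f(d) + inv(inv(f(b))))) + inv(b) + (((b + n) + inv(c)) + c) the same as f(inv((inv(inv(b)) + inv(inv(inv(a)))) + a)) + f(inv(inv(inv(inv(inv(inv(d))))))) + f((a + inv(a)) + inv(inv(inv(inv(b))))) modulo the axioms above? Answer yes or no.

Answer: no — f(b) + f(b) + f(d) vs f(b) + f(d) + f(inv(b))

Derivation:
Left:  ((b + f(b) + inv(inv(inv(b)))) + (f(d) + inv(inv(f(b))))) + inv(b) + (((b + n) + inv(c)) + c)
  Push inv inside:  distribute inv over + and collapse double inv
  Inverses cancel:  b cancels; c cancels
  Collect terms:  f(b) + f(b) + f(d)
Right:  f(inv((inv(inv(b)) + inv(inv(inv(a)))) + a)) + f(inv(inv(inv(inv(inv(inv(d))))))) + f((a + inv(a)) + inv(inv(inv(inv(b)))))
  Push inv inside:  distribute inv over + and collapse double inv
  Combine occurrences:  f(inv(b)) + f(d) + f(b)
  Order the arguments:  f(b) + f(d) + f(inv(b))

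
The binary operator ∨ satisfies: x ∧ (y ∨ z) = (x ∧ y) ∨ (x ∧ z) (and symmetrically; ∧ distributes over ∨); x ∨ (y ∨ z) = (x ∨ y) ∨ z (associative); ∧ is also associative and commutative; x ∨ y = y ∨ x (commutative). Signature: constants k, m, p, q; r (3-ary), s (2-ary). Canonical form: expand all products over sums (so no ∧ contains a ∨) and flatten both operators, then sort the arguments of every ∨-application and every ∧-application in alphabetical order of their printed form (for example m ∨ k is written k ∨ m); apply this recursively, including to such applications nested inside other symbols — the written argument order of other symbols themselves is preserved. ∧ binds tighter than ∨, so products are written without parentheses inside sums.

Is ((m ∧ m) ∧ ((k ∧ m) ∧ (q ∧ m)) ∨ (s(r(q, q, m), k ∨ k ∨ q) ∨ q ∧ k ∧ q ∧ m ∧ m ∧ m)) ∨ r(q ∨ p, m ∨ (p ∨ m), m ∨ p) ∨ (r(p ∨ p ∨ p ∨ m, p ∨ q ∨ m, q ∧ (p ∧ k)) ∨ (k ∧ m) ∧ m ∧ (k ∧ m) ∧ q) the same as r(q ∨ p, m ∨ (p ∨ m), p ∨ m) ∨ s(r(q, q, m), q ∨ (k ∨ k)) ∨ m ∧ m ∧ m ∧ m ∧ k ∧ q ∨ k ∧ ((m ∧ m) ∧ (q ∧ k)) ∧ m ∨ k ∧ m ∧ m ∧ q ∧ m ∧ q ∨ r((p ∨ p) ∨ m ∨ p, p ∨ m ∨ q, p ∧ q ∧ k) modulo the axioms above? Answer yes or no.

Left:  ((m ∧ m) ∧ ((k ∧ m) ∧ (q ∧ m)) ∨ (s(r(q, q, m), k ∨ k ∨ q) ∨ q ∧ k ∧ q ∧ m ∧ m ∧ m)) ∨ r(q ∨ p, m ∨ (p ∨ m), m ∨ p) ∨ (r(p ∨ p ∨ p ∨ m, p ∨ q ∨ m, q ∧ (p ∧ k)) ∨ (k ∧ m) ∧ m ∧ (k ∧ m) ∧ q)
  Merge nested applications:  k ∧ m ∧ m ∧ m ∧ m ∧ q ∨ s(r(q, q, m), k ∨ k ∨ q) ∨ k ∧ m ∧ m ∧ m ∧ q ∧ q ∨ r(p ∨ q, m ∨ m ∨ p, m ∨ p) ∨ r(m ∨ p ∨ p ∨ p, m ∨ p ∨ q, k ∧ p ∧ q) ∨ k ∧ k ∧ m ∧ m ∧ m ∧ q
  Order the arguments:  k ∧ k ∧ m ∧ m ∧ m ∧ q ∨ k ∧ m ∧ m ∧ m ∧ m ∧ q ∨ k ∧ m ∧ m ∧ m ∧ q ∧ q ∨ r(m ∨ p ∨ p ∨ p, m ∨ p ∨ q, k ∧ p ∧ q) ∨ r(p ∨ q, m ∨ m ∨ p, m ∨ p) ∨ s(r(q, q, m), k ∨ k ∨ q)
Right:  r(q ∨ p, m ∨ (p ∨ m), p ∨ m) ∨ s(r(q, q, m), q ∨ (k ∨ k)) ∨ m ∧ m ∧ m ∧ m ∧ k ∧ q ∨ k ∧ ((m ∧ m) ∧ (q ∧ k)) ∧ m ∨ k ∧ m ∧ m ∧ q ∧ m ∧ q ∨ r((p ∨ p) ∨ m ∨ p, p ∨ m ∨ q, p ∧ q ∧ k)
  Merge nested applications:  r(p ∨ q, m ∨ m ∨ p, m ∨ p) ∨ s(r(q, q, m), k ∨ k ∨ q) ∨ k ∧ m ∧ m ∧ m ∧ m ∧ q ∨ k ∧ k ∧ m ∧ m ∧ m ∧ q ∨ k ∧ m ∧ m ∧ m ∧ q ∧ q ∨ r(m ∨ p ∨ p ∨ p, m ∨ p ∨ q, k ∧ p ∧ q)
  Sort:  k ∧ k ∧ m ∧ m ∧ m ∧ q ∨ k ∧ m ∧ m ∧ m ∧ m ∧ q ∨ k ∧ m ∧ m ∧ m ∧ q ∧ q ∨ r(m ∨ p ∨ p ∨ p, m ∨ p ∨ q, k ∧ p ∧ q) ∨ r(p ∨ q, m ∨ m ∨ p, m ∨ p) ∨ s(r(q, q, m), k ∨ k ∨ q)

Answer: yes — both canonical forms are k ∧ k ∧ m ∧ m ∧ m ∧ q ∨ k ∧ m ∧ m ∧ m ∧ m ∧ q ∨ k ∧ m ∧ m ∧ m ∧ q ∧ q ∨ r(m ∨ p ∨ p ∨ p, m ∨ p ∨ q, k ∧ p ∧ q) ∨ r(p ∨ q, m ∨ m ∨ p, m ∨ p) ∨ s(r(q, q, m), k ∨ k ∨ q)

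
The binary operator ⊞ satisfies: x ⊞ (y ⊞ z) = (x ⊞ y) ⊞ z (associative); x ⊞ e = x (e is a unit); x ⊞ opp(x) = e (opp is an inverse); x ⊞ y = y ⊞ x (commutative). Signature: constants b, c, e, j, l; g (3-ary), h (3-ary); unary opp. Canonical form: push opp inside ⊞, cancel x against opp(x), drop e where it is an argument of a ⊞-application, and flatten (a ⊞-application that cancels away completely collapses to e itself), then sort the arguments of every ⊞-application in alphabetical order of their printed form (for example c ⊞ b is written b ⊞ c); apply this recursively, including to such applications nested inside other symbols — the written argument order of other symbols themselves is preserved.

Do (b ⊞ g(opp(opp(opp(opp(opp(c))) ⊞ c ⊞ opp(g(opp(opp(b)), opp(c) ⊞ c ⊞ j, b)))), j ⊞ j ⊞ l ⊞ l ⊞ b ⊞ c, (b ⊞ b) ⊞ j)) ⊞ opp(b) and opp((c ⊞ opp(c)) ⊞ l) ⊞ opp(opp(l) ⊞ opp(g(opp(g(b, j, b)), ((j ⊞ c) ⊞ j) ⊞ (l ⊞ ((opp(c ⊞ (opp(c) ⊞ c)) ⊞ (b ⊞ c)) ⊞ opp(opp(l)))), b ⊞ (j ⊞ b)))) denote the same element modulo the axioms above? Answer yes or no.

Answer: yes — both canonical forms are g(opp(g(b, j, b)), b ⊞ c ⊞ j ⊞ j ⊞ l ⊞ l, b ⊞ b ⊞ j)

Derivation:
Left:  (b ⊞ g(opp(opp(opp(opp(opp(c))) ⊞ c ⊞ opp(g(opp(opp(b)), opp(c) ⊞ c ⊞ j, b)))), j ⊞ j ⊞ l ⊞ l ⊞ b ⊞ c, (b ⊞ b) ⊞ j)) ⊞ opp(b)
  Push opp inside:  distribute opp over ⊞ and collapse double opp
  Cancel inverse pairs:  b cancels
  Collect:  g(opp(g(b, j, b)), b ⊞ c ⊞ j ⊞ j ⊞ l ⊞ l, b ⊞ b ⊞ j)
Right:  opp((c ⊞ opp(c)) ⊞ l) ⊞ opp(opp(l) ⊞ opp(g(opp(g(b, j, b)), ((j ⊞ c) ⊞ j) ⊞ (l ⊞ ((opp(c ⊞ (opp(c) ⊞ c)) ⊞ (b ⊞ c)) ⊞ opp(opp(l)))), b ⊞ (j ⊞ b))))
  Push opp inside:  distribute opp over ⊞ and collapse double opp
  Cancel inverse pairs:  c cancels; l cancels
  Collect:  g(opp(g(b, j, b)), b ⊞ c ⊞ j ⊞ j ⊞ l ⊞ l, b ⊞ b ⊞ j)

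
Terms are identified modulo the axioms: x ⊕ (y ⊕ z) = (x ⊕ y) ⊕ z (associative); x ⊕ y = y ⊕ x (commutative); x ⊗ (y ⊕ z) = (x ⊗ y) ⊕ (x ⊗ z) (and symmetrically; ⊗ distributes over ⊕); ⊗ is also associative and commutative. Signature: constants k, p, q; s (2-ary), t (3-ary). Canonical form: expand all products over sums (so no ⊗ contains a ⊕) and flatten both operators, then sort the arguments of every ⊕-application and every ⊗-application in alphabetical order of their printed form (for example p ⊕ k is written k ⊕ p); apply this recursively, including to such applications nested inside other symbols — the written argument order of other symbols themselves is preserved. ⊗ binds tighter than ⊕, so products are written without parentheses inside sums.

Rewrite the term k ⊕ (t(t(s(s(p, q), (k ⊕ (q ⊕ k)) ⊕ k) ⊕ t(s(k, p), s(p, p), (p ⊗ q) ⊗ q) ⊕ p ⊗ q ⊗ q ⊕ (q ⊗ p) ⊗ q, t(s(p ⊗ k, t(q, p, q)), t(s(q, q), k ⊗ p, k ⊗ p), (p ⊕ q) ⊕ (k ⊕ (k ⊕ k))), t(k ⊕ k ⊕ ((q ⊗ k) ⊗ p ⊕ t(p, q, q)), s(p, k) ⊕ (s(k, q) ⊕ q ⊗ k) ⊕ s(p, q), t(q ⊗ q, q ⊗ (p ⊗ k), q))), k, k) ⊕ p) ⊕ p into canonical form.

Answer: k ⊕ p ⊕ p ⊕ t(t(p ⊗ q ⊗ q ⊕ p ⊗ q ⊗ q ⊕ s(s(p, q), k ⊕ k ⊕ k ⊕ q) ⊕ t(s(k, p), s(p, p), p ⊗ q ⊗ q), t(s(k ⊗ p, t(q, p, q)), t(s(q, q), k ⊗ p, k ⊗ p), k ⊕ k ⊕ k ⊕ p ⊕ q), t(k ⊕ k ⊕ k ⊗ p ⊗ q ⊕ t(p, q, q), k ⊗ q ⊕ s(k, q) ⊕ s(p, k) ⊕ s(p, q), t(q ⊗ q, k ⊗ p ⊗ q, q))), k, k)

Derivation:
Merge nested applications:  k ⊕ t(t(p ⊗ q ⊗ q ⊕ p ⊗ q ⊗ q ⊕ s(s(p, q), k ⊕ k ⊕ k ⊕ q) ⊕ t(s(k, p), s(p, p), p ⊗ q ⊗ q), t(s(k ⊗ p, t(q, p, q)), t(s(q, q), k ⊗ p, k ⊗ p), k ⊕ k ⊕ k ⊕ p ⊕ q), t(k ⊕ k ⊕ k ⊗ p ⊗ q ⊕ t(p, q, q), k ⊗ q ⊕ s(k, q) ⊕ s(p, k) ⊕ s(p, q), t(q ⊗ q, k ⊗ p ⊗ q, q))), k, k) ⊕ p ⊕ p
Sort:  k ⊕ p ⊕ p ⊕ t(t(p ⊗ q ⊗ q ⊕ p ⊗ q ⊗ q ⊕ s(s(p, q), k ⊕ k ⊕ k ⊕ q) ⊕ t(s(k, p), s(p, p), p ⊗ q ⊗ q), t(s(k ⊗ p, t(q, p, q)), t(s(q, q), k ⊗ p, k ⊗ p), k ⊕ k ⊕ k ⊕ p ⊕ q), t(k ⊕ k ⊕ k ⊗ p ⊗ q ⊕ t(p, q, q), k ⊗ q ⊕ s(k, q) ⊕ s(p, k) ⊕ s(p, q), t(q ⊗ q, k ⊗ p ⊗ q, q))), k, k)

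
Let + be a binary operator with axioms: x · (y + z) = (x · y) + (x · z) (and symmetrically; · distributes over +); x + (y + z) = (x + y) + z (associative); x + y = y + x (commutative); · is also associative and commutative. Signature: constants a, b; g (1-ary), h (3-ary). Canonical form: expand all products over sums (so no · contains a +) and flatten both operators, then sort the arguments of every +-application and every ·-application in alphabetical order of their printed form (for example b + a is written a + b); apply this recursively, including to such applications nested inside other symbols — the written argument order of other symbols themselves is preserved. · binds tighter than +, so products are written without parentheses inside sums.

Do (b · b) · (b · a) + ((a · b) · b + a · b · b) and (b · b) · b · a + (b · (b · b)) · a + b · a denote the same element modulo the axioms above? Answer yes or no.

Left:  (b · b) · (b · a) + ((a · b) · b + a · b · b)
  Un-nest:  a · b · b · b + a · b · b + a · b · b
  Sort arguments:  a · b · b + a · b · b + a · b · b · b
Right:  (b · b) · b · a + (b · (b · b)) · a + b · a
  Flatten:  a · b · b · b + a · b · b · b + a · b
  Order the arguments:  a · b + a · b · b · b + a · b · b · b

Answer: no — a · b · b + a · b · b + a · b · b · b vs a · b + a · b · b · b + a · b · b · b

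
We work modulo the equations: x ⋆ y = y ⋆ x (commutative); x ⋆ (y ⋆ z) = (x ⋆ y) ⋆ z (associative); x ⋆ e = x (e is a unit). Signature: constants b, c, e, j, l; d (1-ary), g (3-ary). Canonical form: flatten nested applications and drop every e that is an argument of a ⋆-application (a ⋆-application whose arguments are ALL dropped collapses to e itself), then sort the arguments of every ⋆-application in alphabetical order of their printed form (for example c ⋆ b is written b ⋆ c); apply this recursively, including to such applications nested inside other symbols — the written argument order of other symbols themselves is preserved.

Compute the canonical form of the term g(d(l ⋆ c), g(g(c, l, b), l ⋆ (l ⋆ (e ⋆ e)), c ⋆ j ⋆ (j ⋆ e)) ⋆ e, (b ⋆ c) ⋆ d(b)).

Answer: g(d(c ⋆ l), g(g(c, l, b), l ⋆ l, c ⋆ j ⋆ j), b ⋆ c ⋆ d(b))

Derivation:
Work inside:  g(g(c, l, b), l ⋆ (l ⋆ (e ⋆ e)), c ⋆ j ⋆ (j ⋆ e)) ⋆ e
Simplify inside:  g(g(c, l, b), l ⋆ (l ⋆ (e ⋆ e)), c ⋆ j ⋆ (j ⋆ e))  →  g(g(c, l, b), l ⋆ l, c ⋆ j ⋆ j)
Drop the unit:  drop e
Sort arguments:  g(g(c, l, b), l ⋆ l, c ⋆ j ⋆ j)
Reassemble:  g(d(c ⋆ l), g(g(c, l, b), l ⋆ l, c ⋆ j ⋆ j), b ⋆ c ⋆ d(b))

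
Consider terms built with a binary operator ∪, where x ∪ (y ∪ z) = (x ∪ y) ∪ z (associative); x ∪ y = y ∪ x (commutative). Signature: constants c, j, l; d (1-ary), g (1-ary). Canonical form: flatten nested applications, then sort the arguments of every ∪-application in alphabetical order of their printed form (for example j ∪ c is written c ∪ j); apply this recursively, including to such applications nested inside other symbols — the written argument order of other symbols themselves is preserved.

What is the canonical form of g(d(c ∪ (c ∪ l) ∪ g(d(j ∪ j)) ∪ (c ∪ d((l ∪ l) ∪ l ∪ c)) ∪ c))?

Answer: g(d(c ∪ c ∪ c ∪ c ∪ d(c ∪ l ∪ l ∪ l) ∪ g(d(j ∪ j)) ∪ l))

Derivation:
Focus inside:  c ∪ (c ∪ l) ∪ g(d(j ∪ j)) ∪ (c ∪ d((l ∪ l) ∪ l ∪ c)) ∪ c
Merge nested applications:  c ∪ c ∪ l ∪ g(d(j ∪ j)) ∪ c ∪ d((l ∪ l) ∪ l ∪ c) ∪ c
Simplify inside:  d((l ∪ l) ∪ l ∪ c)  →  d(c ∪ l ∪ l ∪ l)
Sort arguments:  c ∪ c ∪ c ∪ c ∪ d(c ∪ l ∪ l ∪ l) ∪ g(d(j ∪ j)) ∪ l
Rebuild:  g(d(c ∪ c ∪ c ∪ c ∪ d(c ∪ l ∪ l ∪ l) ∪ g(d(j ∪ j)) ∪ l))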